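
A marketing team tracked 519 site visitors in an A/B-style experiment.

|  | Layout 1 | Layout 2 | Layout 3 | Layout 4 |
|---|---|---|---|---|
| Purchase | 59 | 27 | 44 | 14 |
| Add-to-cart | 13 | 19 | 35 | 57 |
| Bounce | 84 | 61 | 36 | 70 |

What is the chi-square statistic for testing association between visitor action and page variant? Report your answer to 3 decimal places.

Row totals: 144, 124, 251. Column totals: 156, 107, 115, 141. Grand total N = 519.
Expected counts (row total × column total / N):
  Purchase, Layout 1: 144×156/519 = 43.2832
  Purchase, Layout 2: 144×107/519 = 29.6879
  Purchase, Layout 3: 144×115/519 = 31.9075
  Purchase, Layout 4: 144×141/519 = 39.1214
  Add-to-cart, Layout 1: 124×156/519 = 37.2717
  Add-to-cart, Layout 2: 124×107/519 = 25.5645
  Add-to-cart, Layout 3: 124×115/519 = 27.4759
  Add-to-cart, Layout 4: 124×141/519 = 33.6879
  Bounce, Layout 1: 251×156/519 = 75.4451
  Bounce, Layout 2: 251×107/519 = 51.7476
  Bounce, Layout 3: 251×115/519 = 55.6166
  Bounce, Layout 4: 251×141/519 = 68.1908
Contributions (O − E)²/E:
  (59 − 43.2832)²/43.2832 = 5.7070
  (27 − 29.6879)²/29.6879 = 0.2434
  (44 − 31.9075)²/31.9075 = 4.5829
  (14 − 39.1214)²/39.1214 = 16.1314
  (13 − 37.2717)²/37.2717 = 15.8060
  (19 − 25.5645)²/25.5645 = 1.6856
  (35 − 27.4759)²/27.4759 = 2.0604
  (57 − 33.6879)²/33.6879 = 16.1320
  (84 − 75.4451)²/75.4451 = 0.9701
  (61 − 51.7476)²/51.7476 = 1.6543
  (36 − 55.6166)²/55.6166 = 6.9190
  (70 − 68.1908)²/68.1908 = 0.0480
χ² = 5.7070 + 0.2434 + 4.5829 + 16.1314 + 15.8060 + 1.6856 + 2.0604 + 16.1320 + 0.9701 + 1.6543 + 6.9190 + 0.0480 = 71.940

71.940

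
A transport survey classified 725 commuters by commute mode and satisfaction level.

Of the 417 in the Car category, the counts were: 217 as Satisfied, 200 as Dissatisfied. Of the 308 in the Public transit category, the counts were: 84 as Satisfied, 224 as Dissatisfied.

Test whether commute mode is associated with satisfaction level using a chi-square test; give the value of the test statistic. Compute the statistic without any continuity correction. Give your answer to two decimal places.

44.75

Row totals: 417, 308. Column totals: 301, 424. Grand total N = 725.
Expected counts (row total × column total / N):
  Car, Satisfied: 417×301/725 = 173.127
  Car, Dissatisfied: 417×424/725 = 243.873
  Public transit, Satisfied: 308×301/725 = 127.873
  Public transit, Dissatisfied: 308×424/725 = 180.127
Contributions (O − E)²/E:
  (217 − 173.127)²/173.127 = 11.1181
  (200 − 243.873)²/243.873 = 7.8928
  (84 − 127.873)²/127.873 = 15.0527
  (224 − 180.127)²/180.127 = 10.6860
χ² = 11.1181 + 7.8928 + 15.0527 + 10.6860 = 44.75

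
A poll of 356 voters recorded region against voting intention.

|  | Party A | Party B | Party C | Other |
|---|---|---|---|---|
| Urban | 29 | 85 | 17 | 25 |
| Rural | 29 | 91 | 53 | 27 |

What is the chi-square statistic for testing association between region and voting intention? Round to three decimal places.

Row totals: 156, 200. Column totals: 58, 176, 70, 52. Grand total N = 356.
Expected counts (row total × column total / N):
  Urban, Party A: 156×58/356 = 25.4157
  Urban, Party B: 156×176/356 = 77.1236
  Urban, Party C: 156×70/356 = 30.6742
  Urban, Other: 156×52/356 = 22.7865
  Rural, Party A: 200×58/356 = 32.5843
  Rural, Party B: 200×176/356 = 98.8764
  Rural, Party C: 200×70/356 = 39.3258
  Rural, Other: 200×52/356 = 29.2135
Contributions (O − E)²/E:
  (29 − 25.4157)²/25.4157 = 0.5055
  (85 − 77.1236)²/77.1236 = 0.8044
  (17 − 30.6742)²/30.6742 = 6.0958
  (25 − 22.7865)²/22.7865 = 0.2150
  (29 − 32.5843)²/32.5843 = 0.3943
  (91 − 98.8764)²/98.8764 = 0.6274
  (53 − 39.3258)²/39.3258 = 4.7547
  (27 − 29.2135)²/29.2135 = 0.1677
χ² = 0.5055 + 0.8044 + 6.0958 + 0.2150 + 0.3943 + 0.6274 + 4.7547 + 0.1677 = 13.565

13.565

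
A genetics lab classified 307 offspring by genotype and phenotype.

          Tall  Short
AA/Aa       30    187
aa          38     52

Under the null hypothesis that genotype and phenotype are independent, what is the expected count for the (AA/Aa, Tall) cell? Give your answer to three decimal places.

Row total (AA/Aa) = 217; column total (Tall) = 68; grand total N = 307.
Expected count = (row total × column total) / N = 217 × 68 / 307 = 48.065.

48.065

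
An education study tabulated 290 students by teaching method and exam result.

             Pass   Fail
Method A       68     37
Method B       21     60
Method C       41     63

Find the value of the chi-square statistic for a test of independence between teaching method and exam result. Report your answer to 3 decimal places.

Row totals: 105, 81, 104. Column totals: 130, 160. Grand total N = 290.
Expected counts (row total × column total / N):
  Method A, Pass: 105×130/290 = 47.0690
  Method A, Fail: 105×160/290 = 57.9310
  Method B, Pass: 81×130/290 = 36.3103
  Method B, Fail: 81×160/290 = 44.6897
  Method C, Pass: 104×130/290 = 46.6207
  Method C, Fail: 104×160/290 = 57.3793
Contributions (O − E)²/E:
  (68 − 47.0690)²/47.0690 = 9.3078
  (37 − 57.9310)²/57.9310 = 7.5626
  (21 − 36.3103)²/36.3103 = 6.4556
  (60 − 44.6897)²/44.6897 = 5.2452
  (41 − 46.6207)²/46.6207 = 0.6776
  (63 − 57.3793)²/57.3793 = 0.5506
χ² = 9.3078 + 7.5626 + 6.4556 + 5.2452 + 0.6776 + 0.5506 = 29.799

29.799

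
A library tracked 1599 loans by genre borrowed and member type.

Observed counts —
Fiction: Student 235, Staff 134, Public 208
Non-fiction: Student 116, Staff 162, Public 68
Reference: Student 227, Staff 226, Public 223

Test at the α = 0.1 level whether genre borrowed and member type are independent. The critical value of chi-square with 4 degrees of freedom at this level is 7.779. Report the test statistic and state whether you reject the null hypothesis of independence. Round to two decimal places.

62.18; reject H₀

Row totals: 577, 346, 676. Column totals: 578, 522, 499. Grand total N = 1599.
Expected counts (row total × column total / N):
  Fiction, Student: 577×578/1599 = 208.572
  Fiction, Staff: 577×522/1599 = 188.364
  Fiction, Public: 577×499/1599 = 180.064
  Non-fiction, Student: 346×578/1599 = 125.071
  Non-fiction, Staff: 346×522/1599 = 112.953
  Non-fiction, Public: 346×499/1599 = 107.976
  Reference, Student: 676×578/1599 = 244.358
  Reference, Staff: 676×522/1599 = 220.683
  Reference, Public: 676×499/1599 = 210.959
Contributions (O − E)²/E:
  (235 − 208.572)²/208.572 = 3.3487
  (134 − 188.364)²/188.364 = 15.6901
  (208 − 180.064)²/180.064 = 4.3341
  (116 − 125.071)²/125.071 = 0.6579
  (162 − 112.953)²/112.953 = 21.2974
  (68 − 107.976)²/107.976 = 14.8003
  (227 − 244.358)²/244.358 = 1.2330
  (226 − 220.683)²/220.683 = 0.1281
  (223 − 210.959)²/210.959 = 0.6873
χ² = 3.3487 + 15.6901 + 4.3341 + 0.6579 + 21.2974 + 14.8003 + 1.2330 + 0.1281 + 0.6873 = 62.18
df = (3−1)(3−1) = 4. Since 62.18 > 7.779, reject the null hypothesis of independence at α = 0.1.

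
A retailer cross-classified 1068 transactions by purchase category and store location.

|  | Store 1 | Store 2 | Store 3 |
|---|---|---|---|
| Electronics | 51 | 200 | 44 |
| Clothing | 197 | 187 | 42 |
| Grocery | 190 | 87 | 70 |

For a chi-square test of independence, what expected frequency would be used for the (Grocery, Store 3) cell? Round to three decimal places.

Row total (Grocery) = 347; column total (Store 3) = 156; grand total N = 1068.
Expected count = (row total × column total) / N = 347 × 156 / 1068 = 50.685.

50.685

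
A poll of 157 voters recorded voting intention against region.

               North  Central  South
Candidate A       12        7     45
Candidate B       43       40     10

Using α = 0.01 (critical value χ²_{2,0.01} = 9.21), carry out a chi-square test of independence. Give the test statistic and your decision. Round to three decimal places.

Row totals: 64, 93. Column totals: 55, 47, 55. Grand total N = 157.
Expected counts (row total × column total / N):
  Candidate A, North: 64×55/157 = 22.4204
  Candidate A, Central: 64×47/157 = 19.1592
  Candidate A, South: 64×55/157 = 22.4204
  Candidate B, North: 93×55/157 = 32.5796
  Candidate B, Central: 93×47/157 = 27.8408
  Candidate B, South: 93×55/157 = 32.5796
Contributions (O − E)²/E:
  (12 − 22.4204)²/22.4204 = 4.8431
  (7 − 19.1592)²/19.1592 = 7.7167
  (45 − 22.4204)²/22.4204 = 22.7399
  (43 − 32.5796)²/32.5796 = 3.3329
  (40 − 27.8408)²/27.8408 = 5.3104
  (10 − 32.5796)²/32.5796 = 15.6490
χ² = 4.8431 + 7.7167 + 22.7399 + 3.3329 + 5.3104 + 15.6490 = 59.592
df = (2−1)(3−1) = 2. Since 59.592 > 9.21, reject the null hypothesis of independence at α = 0.01.

59.592; reject H₀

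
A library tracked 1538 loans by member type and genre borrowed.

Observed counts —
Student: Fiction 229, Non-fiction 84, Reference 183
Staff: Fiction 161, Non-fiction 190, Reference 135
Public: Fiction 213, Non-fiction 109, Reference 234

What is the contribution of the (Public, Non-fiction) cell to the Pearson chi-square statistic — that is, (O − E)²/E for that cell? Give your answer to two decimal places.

6.27

Row total (Public) = 556; column total (Non-fiction) = 383; N = 1538.
Expected count E = 556 × 383 / 1538 = 138.458.
Contribution = (O − E)²/E = (109 − 138.458)² / 138.458 = 6.27.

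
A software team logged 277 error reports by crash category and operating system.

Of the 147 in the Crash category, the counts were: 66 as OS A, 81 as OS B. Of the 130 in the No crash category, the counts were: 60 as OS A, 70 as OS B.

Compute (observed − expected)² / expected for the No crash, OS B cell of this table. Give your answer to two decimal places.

Row total (No crash) = 130; column total (OS B) = 151; N = 277.
Expected count E = 130 × 151 / 277 = 70.866.
Contribution = (O − E)²/E = (70 − 70.866)² / 70.866 = 0.01.

0.01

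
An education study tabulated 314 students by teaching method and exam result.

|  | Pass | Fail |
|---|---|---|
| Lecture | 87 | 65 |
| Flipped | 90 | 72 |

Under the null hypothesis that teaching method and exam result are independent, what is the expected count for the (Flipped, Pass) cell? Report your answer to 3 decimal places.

91.318

Row total (Flipped) = 162; column total (Pass) = 177; grand total N = 314.
Expected count = (row total × column total) / N = 162 × 177 / 314 = 91.318.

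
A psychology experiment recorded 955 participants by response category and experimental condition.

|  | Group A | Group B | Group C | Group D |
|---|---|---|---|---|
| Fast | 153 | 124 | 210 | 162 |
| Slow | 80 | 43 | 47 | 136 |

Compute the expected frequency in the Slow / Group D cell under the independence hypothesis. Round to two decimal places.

Row total (Slow) = 306; column total (Group D) = 298; grand total N = 955.
Expected count = (row total × column total) / N = 306 × 298 / 955 = 95.48.

95.48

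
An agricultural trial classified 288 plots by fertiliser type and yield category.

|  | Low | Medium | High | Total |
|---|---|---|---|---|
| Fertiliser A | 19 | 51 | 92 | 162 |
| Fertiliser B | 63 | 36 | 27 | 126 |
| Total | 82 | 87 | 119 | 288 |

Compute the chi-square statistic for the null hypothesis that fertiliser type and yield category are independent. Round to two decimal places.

58.11

Grand total N = 288.
Expected counts (row total × column total / N):
  Fertiliser A, Low: 162×82/288 = 46.125
  Fertiliser A, Medium: 162×87/288 = 48.938
  Fertiliser A, High: 162×119/288 = 66.938
  Fertiliser B, Low: 126×82/288 = 35.875
  Fertiliser B, Medium: 126×87/288 = 38.062
  Fertiliser B, High: 126×119/288 = 52.062
Contributions (O − E)²/E:
  (19 − 46.125)²/46.125 = 15.9516
  (51 − 48.938)²/48.938 = 0.0869
  (92 − 66.938)²/66.938 = 9.3834
  (63 − 35.875)²/35.875 = 20.5091
  (36 − 38.062)²/38.062 = 0.1117
  (27 − 52.062)²/52.062 = 12.0645
χ² = 15.9516 + 0.0869 + 9.3834 + 20.5091 + 0.1117 + 12.0645 = 58.11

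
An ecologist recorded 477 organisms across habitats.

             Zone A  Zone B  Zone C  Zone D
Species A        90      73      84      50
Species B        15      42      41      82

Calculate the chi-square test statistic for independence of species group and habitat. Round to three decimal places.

Row totals: 297, 180. Column totals: 105, 115, 125, 132. Grand total N = 477.
Expected counts (row total × column total / N):
  Species A, Zone A: 297×105/477 = 65.37736
  Species A, Zone B: 297×115/477 = 71.60377
  Species A, Zone C: 297×125/477 = 77.83019
  Species A, Zone D: 297×132/477 = 82.18868
  Species B, Zone A: 180×105/477 = 39.62264
  Species B, Zone B: 180×115/477 = 43.39623
  Species B, Zone C: 180×125/477 = 47.16981
  Species B, Zone D: 180×132/477 = 49.81132
Contributions (O − E)²/E:
  (90 − 65.37736)²/65.37736 = 9.2735
  (73 − 71.60377)²/71.60377 = 0.0272
  (84 − 77.83019)²/77.83019 = 0.4891
  (50 − 82.18868)²/82.18868 = 12.6065
  (15 − 39.62264)²/39.62264 = 15.3012
  (42 − 43.39623)²/43.39623 = 0.0449
  (41 − 47.16981)²/47.16981 = 0.8070
  (82 − 49.81132)²/49.81132 = 20.8007
χ² = 9.2735 + 0.0272 + 0.4891 + 12.6065 + 15.3012 + 0.0449 + 0.8070 + 20.8007 = 59.350

59.350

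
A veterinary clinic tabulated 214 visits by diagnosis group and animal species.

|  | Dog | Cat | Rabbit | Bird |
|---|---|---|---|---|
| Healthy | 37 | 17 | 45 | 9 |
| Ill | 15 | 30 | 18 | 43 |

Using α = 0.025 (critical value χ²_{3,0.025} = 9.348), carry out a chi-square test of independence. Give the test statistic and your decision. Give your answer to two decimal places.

Row totals: 108, 106. Column totals: 52, 47, 63, 52. Grand total N = 214.
Expected counts (row total × column total / N):
  Healthy, Dog: 108×52/214 = 26.2430
  Healthy, Cat: 108×47/214 = 23.7196
  Healthy, Rabbit: 108×63/214 = 31.7944
  Healthy, Bird: 108×52/214 = 26.2430
  Ill, Dog: 106×52/214 = 25.7570
  Ill, Cat: 106×47/214 = 23.2804
  Ill, Rabbit: 106×63/214 = 31.2056
  Ill, Bird: 106×52/214 = 25.7570
Contributions (O − E)²/E:
  (37 − 26.2430)²/26.2430 = 4.4093
  (17 − 23.7196)²/23.7196 = 1.9036
  (45 − 31.7944)²/31.7944 = 5.4849
  (9 − 26.2430)²/26.2430 = 11.3295
  (15 − 25.7570)²/25.7570 = 4.4925
  (30 − 23.2804)²/23.2804 = 1.9395
  (18 − 31.2056)²/31.2056 = 5.5884
  (43 − 25.7570)²/25.7570 = 11.5433
χ² = 4.4093 + 1.9036 + 5.4849 + 11.3295 + 4.4925 + 1.9395 + 5.5884 + 11.5433 = 46.69
df = (2−1)(4−1) = 3. Since 46.69 > 9.348, reject the null hypothesis of independence at α = 0.025.

46.69; reject H₀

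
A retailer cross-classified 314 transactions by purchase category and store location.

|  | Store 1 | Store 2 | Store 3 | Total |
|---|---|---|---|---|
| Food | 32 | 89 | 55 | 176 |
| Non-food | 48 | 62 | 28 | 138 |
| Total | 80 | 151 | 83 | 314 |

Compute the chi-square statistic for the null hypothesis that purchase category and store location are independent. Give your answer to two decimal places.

Grand total N = 314.
Expected counts (row total × column total / N):
  Food, Store 1: 176×80/314 = 44.841
  Food, Store 2: 176×151/314 = 84.637
  Food, Store 3: 176×83/314 = 46.522
  Non-food, Store 1: 138×80/314 = 35.159
  Non-food, Store 2: 138×151/314 = 66.363
  Non-food, Store 3: 138×83/314 = 36.478
Contributions (O − E)²/E:
  (32 − 44.841)²/44.841 = 3.6772
  (89 − 84.637)²/84.637 = 0.2249
  (55 − 46.522)²/46.522 = 1.5450
  (48 − 35.159)²/35.159 = 4.6899
  (62 − 66.363)²/66.363 = 0.2868
  (28 − 36.478)²/36.478 = 1.9704
χ² = 3.6772 + 0.2249 + 1.5450 + 4.6899 + 0.2868 + 1.9704 = 12.39

12.39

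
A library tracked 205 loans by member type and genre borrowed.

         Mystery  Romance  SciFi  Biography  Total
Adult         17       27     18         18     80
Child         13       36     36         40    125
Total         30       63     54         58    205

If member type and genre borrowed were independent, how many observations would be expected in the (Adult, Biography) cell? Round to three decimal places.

22.634

Row total (Adult) = 80; column total (Biography) = 58; grand total N = 205.
Expected count = (row total × column total) / N = 80 × 58 / 205 = 22.634.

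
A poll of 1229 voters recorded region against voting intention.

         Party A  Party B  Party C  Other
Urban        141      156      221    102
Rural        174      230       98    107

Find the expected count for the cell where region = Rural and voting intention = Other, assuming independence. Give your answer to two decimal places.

Row total (Rural) = 609; column total (Other) = 209; grand total N = 1229.
Expected count = (row total × column total) / N = 609 × 209 / 1229 = 103.56.

103.56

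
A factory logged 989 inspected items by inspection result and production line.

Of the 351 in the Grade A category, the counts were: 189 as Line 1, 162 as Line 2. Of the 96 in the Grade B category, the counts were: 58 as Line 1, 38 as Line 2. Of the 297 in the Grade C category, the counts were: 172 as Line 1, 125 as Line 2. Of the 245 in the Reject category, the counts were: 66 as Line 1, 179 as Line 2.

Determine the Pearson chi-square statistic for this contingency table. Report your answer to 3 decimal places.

Row totals: 351, 96, 297, 245. Column totals: 485, 504. Grand total N = 989.
Expected counts (row total × column total / N):
  Grade A, Line 1: 351×485/989 = 172.1284
  Grade A, Line 2: 351×504/989 = 178.8716
  Grade B, Line 1: 96×485/989 = 47.0779
  Grade B, Line 2: 96×504/989 = 48.9221
  Grade C, Line 1: 297×485/989 = 145.6471
  Grade C, Line 2: 297×504/989 = 151.3529
  Reject, Line 1: 245×485/989 = 120.1466
  Reject, Line 2: 245×504/989 = 124.8534
Contributions (O − E)²/E:
  (189 − 172.1284)²/172.1284 = 1.6537
  (162 − 178.8716)²/178.8716 = 1.5914
  (58 − 47.0779)²/47.0779 = 2.5339
  (38 − 48.9221)²/48.9221 = 2.4384
  (172 − 145.6471)²/145.6471 = 4.7682
  (125 − 151.3529)²/151.3529 = 4.5885
  (66 − 120.1466)²/120.1466 = 24.4023
  (179 − 124.8534)²/124.8534 = 23.4824
χ² = 1.6537 + 1.5914 + 2.5339 + 2.4384 + 4.7682 + 4.5885 + 24.4023 + 23.4824 = 65.459

65.459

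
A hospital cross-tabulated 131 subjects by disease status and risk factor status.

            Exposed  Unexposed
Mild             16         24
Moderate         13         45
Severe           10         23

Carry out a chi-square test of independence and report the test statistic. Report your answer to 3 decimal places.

Row totals: 40, 58, 33. Column totals: 39, 92. Grand total N = 131.
Expected counts (row total × column total / N):
  Mild, Exposed: 40×39/131 = 11.9084
  Mild, Unexposed: 40×92/131 = 28.0916
  Moderate, Exposed: 58×39/131 = 17.2672
  Moderate, Unexposed: 58×92/131 = 40.7328
  Severe, Exposed: 33×39/131 = 9.8244
  Severe, Unexposed: 33×92/131 = 23.1756
Contributions (O − E)²/E:
  (16 − 11.9084)²/11.9084 = 1.4058
  (24 − 28.0916)²/28.0916 = 0.5960
  (13 − 17.2672)²/17.2672 = 1.0545
  (45 − 40.7328)²/40.7328 = 0.4470
  (10 − 9.8244)²/9.8244 = 0.0031
  (23 − 23.1756)²/23.1756 = 0.0013
χ² = 1.4058 + 0.5960 + 1.0545 + 0.4470 + 0.0031 + 0.0013 = 3.508

3.508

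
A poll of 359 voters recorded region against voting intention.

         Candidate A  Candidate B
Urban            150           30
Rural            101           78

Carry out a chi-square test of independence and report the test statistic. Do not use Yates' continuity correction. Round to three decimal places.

30.897

Row totals: 180, 179. Column totals: 251, 108. Grand total N = 359.
Expected counts (row total × column total / N):
  Urban, Candidate A: 180×251/359 = 125.84958
  Urban, Candidate B: 180×108/359 = 54.15042
  Rural, Candidate A: 179×251/359 = 125.15042
  Rural, Candidate B: 179×108/359 = 53.84958
Contributions (O − E)²/E:
  (150 − 125.84958)²/125.84958 = 4.6344
  (30 − 54.15042)²/54.15042 = 10.7708
  (101 − 125.15042)²/125.15042 = 4.6603
  (78 − 53.84958)²/53.84958 = 10.8310
χ² = 4.6344 + 10.7708 + 4.6603 + 10.8310 = 30.897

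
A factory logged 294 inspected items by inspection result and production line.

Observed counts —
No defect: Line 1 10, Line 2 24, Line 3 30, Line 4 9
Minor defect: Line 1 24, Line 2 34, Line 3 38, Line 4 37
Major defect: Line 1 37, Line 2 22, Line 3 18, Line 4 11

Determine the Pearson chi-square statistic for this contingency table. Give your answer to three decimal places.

Row totals: 73, 133, 88. Column totals: 71, 80, 86, 57. Grand total N = 294.
Expected counts (row total × column total / N):
  No defect, Line 1: 73×71/294 = 17.6293
  No defect, Line 2: 73×80/294 = 19.8639
  No defect, Line 3: 73×86/294 = 21.3537
  No defect, Line 4: 73×57/294 = 14.1531
  Minor defect, Line 1: 133×71/294 = 32.1190
  Minor defect, Line 2: 133×80/294 = 36.1905
  Minor defect, Line 3: 133×86/294 = 38.9048
  Minor defect, Line 4: 133×57/294 = 25.7857
  Major defect, Line 1: 88×71/294 = 21.2517
  Major defect, Line 2: 88×80/294 = 23.9456
  Major defect, Line 3: 88×86/294 = 25.7415
  Major defect, Line 4: 88×57/294 = 17.0612
Contributions (O − E)²/E:
  (10 − 17.6293)²/17.6293 = 3.3017
  (24 − 19.8639)²/19.8639 = 0.8612
  (30 − 21.3537)²/21.3537 = 3.5010
  (9 − 14.1531)²/14.1531 = 1.8762
  (24 − 32.1190)²/32.1190 = 2.0523
  (34 − 36.1905)²/36.1905 = 0.1326
  (38 − 38.9048)²/38.9048 = 0.0210
  (37 − 25.7857)²/25.7857 = 4.8771
  (37 − 21.2517)²/21.2517 = 11.6701
  (22 − 23.9456)²/23.9456 = 0.1581
  (18 − 25.7415)²/25.7415 = 2.3282
  (11 − 17.0612)²/17.0612 = 2.1533
χ² = 3.3017 + 0.8612 + 3.5010 + 1.8762 + 2.0523 + 0.1326 + 0.0210 + 4.8771 + 11.6701 + 0.1581 + 2.3282 + 2.1533 = 32.933

32.933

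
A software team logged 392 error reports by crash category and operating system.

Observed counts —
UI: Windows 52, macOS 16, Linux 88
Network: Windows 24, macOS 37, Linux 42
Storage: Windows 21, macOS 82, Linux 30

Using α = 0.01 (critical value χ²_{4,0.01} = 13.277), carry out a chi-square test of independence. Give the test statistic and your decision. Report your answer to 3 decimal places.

84.366; reject H₀

Row totals: 156, 103, 133. Column totals: 97, 135, 160. Grand total N = 392.
Expected counts (row total × column total / N):
  UI, Windows: 156×97/392 = 38.6020
  UI, macOS: 156×135/392 = 53.7245
  UI, Linux: 156×160/392 = 63.6735
  Network, Windows: 103×97/392 = 25.4872
  Network, macOS: 103×135/392 = 35.4719
  Network, Linux: 103×160/392 = 42.0408
  Storage, Windows: 133×97/392 = 32.9107
  Storage, macOS: 133×135/392 = 45.8036
  Storage, Linux: 133×160/392 = 54.2857
Contributions (O − E)²/E:
  (52 − 38.6020)²/38.6020 = 4.6502
  (16 − 53.7245)²/53.7245 = 26.4896
  (88 − 63.6735)²/63.6735 = 9.2940
  (24 − 25.4872)²/25.4872 = 0.0868
  (37 − 35.4719)²/35.4719 = 0.0658
  (42 − 42.0408)²/42.0408 = 0.0000
  (21 − 32.9107)²/32.9107 = 4.3106
  (82 − 45.8036)²/45.8036 = 28.6043
  (30 − 54.2857)²/54.2857 = 10.8647
χ² = 4.6502 + 26.4896 + 9.2940 + 0.0868 + 0.0658 + 0.0000 + 4.3106 + 28.6043 + 10.8647 = 84.366
df = (3−1)(3−1) = 4. Since 84.366 > 13.277, reject the null hypothesis of independence at α = 0.01.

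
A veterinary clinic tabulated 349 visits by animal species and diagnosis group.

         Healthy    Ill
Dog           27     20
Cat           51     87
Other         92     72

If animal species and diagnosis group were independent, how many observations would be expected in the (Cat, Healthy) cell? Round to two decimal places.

Row total (Cat) = 138; column total (Healthy) = 170; grand total N = 349.
Expected count = (row total × column total) / N = 138 × 170 / 349 = 67.22.

67.22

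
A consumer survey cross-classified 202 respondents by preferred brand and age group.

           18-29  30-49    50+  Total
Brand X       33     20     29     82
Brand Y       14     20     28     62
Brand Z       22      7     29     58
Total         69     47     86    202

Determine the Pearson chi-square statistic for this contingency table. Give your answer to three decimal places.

10.738

Grand total N = 202.
Expected counts (row total × column total / N):
  Brand X, 18-29: 82×69/202 = 28.0099
  Brand X, 30-49: 82×47/202 = 19.0792
  Brand X, 50+: 82×86/202 = 34.9109
  Brand Y, 18-29: 62×69/202 = 21.1782
  Brand Y, 30-49: 62×47/202 = 14.4257
  Brand Y, 50+: 62×86/202 = 26.3960
  Brand Z, 18-29: 58×69/202 = 19.8119
  Brand Z, 30-49: 58×47/202 = 13.4950
  Brand Z, 50+: 58×86/202 = 24.6931
Contributions (O − E)²/E:
  (33 − 28.0099)²/28.0099 = 0.8890
  (20 − 19.0792)²/19.0792 = 0.0444
  (29 − 34.9109)²/34.9109 = 1.0008
  (14 − 21.1782)²/21.1782 = 2.4330
  (20 − 14.4257)²/14.4257 = 2.1540
  (28 − 26.3960)²/26.3960 = 0.0975
  (22 − 19.8119)²/19.8119 = 0.2417
  (7 − 13.4950)²/13.4950 = 3.1260
  (29 − 24.6931)²/24.6931 = 0.7512
χ² = 0.8890 + 0.0444 + 1.0008 + 2.4330 + 2.1540 + 0.0975 + 0.2417 + 3.1260 + 0.7512 = 10.738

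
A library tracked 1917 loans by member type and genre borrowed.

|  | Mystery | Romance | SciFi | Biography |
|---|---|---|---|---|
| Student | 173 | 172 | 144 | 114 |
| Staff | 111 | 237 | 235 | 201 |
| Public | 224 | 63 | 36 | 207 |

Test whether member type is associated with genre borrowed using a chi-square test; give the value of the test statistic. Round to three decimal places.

268.336

Row totals: 603, 784, 530. Column totals: 508, 472, 415, 522. Grand total N = 1917.
Expected counts (row total × column total / N):
  Student, Mystery: 603×508/1917 = 159.7934
  Student, Romance: 603×472/1917 = 148.4695
  Student, SciFi: 603×415/1917 = 130.5399
  Student, Biography: 603×522/1917 = 164.1972
  Staff, Mystery: 784×508/1917 = 207.7580
  Staff, Romance: 784×472/1917 = 193.0350
  Staff, SciFi: 784×415/1917 = 169.7235
  Staff, Biography: 784×522/1917 = 213.4836
  Public, Mystery: 530×508/1917 = 140.4486
  Public, Romance: 530×472/1917 = 130.4956
  Public, SciFi: 530×415/1917 = 114.7366
  Public, Biography: 530×522/1917 = 144.3192
Contributions (O − E)²/E:
  (173 − 159.7934)²/159.7934 = 1.0915
  (172 − 148.4695)²/148.4695 = 3.7293
  (144 − 130.5399)²/130.5399 = 1.3879
  (114 − 164.1972)²/164.1972 = 15.3459
  (111 − 207.7580)²/207.7580 = 45.0626
  (237 − 193.0350)²/193.0350 = 10.0133
  (235 − 169.7235)²/169.7235 = 25.1057
  (201 − 213.4836)²/213.4836 = 0.7300
  (224 − 140.4486)²/140.4486 = 49.7039
  (63 − 130.4956)²/130.4956 = 34.9104
  (36 − 114.7366)²/114.7366 = 54.0320
  (207 − 144.3192)²/144.3192 = 27.2236
χ² = 1.0915 + 3.7293 + 1.3879 + 15.3459 + 45.0626 + 10.0133 + 25.1057 + 0.7300 + 49.7039 + 34.9104 + 54.0320 + 27.2236 = 268.336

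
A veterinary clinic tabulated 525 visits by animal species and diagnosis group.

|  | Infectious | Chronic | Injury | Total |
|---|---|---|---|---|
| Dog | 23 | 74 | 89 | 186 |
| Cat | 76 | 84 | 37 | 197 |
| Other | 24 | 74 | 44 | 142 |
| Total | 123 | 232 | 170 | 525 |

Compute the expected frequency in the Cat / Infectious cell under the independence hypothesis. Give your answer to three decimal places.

Row total (Cat) = 197; column total (Infectious) = 123; grand total N = 525.
Expected count = (row total × column total) / N = 197 × 123 / 525 = 46.154.

46.154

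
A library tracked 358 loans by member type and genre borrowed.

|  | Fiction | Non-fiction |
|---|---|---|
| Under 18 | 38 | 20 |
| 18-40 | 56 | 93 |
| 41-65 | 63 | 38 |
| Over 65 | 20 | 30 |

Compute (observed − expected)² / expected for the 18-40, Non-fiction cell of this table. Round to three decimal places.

4.144

Row total (18-40) = 149; column total (Non-fiction) = 181; N = 358.
Expected count E = 149 × 181 / 358 = 75.332402.
Contribution = (O − E)²/E = (93 − 75.332402)² / 75.332402 = 4.144.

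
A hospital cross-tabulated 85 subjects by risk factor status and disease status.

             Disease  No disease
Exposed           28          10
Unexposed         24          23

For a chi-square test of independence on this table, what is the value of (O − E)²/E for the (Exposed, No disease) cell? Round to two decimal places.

1.53

Row total (Exposed) = 38; column total (No disease) = 33; N = 85.
Expected count E = 38 × 33 / 85 = 14.753.
Contribution = (O − E)²/E = (10 − 14.753)² / 14.753 = 1.53.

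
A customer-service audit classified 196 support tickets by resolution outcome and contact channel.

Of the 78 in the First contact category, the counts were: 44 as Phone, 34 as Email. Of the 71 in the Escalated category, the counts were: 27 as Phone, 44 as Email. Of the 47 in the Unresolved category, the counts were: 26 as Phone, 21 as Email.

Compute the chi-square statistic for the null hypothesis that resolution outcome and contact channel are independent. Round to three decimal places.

Row totals: 78, 71, 47. Column totals: 97, 99. Grand total N = 196.
Expected counts (row total × column total / N):
  First contact, Phone: 78×97/196 = 38.6020
  First contact, Email: 78×99/196 = 39.3980
  Escalated, Phone: 71×97/196 = 35.1378
  Escalated, Email: 71×99/196 = 35.8622
  Unresolved, Phone: 47×97/196 = 23.2602
  Unresolved, Email: 47×99/196 = 23.7398
Contributions (O − E)²/E:
  (44 − 38.6020)²/38.6020 = 0.7548
  (34 − 39.3980)²/39.3980 = 0.7396
  (27 − 35.1378)²/35.1378 = 1.8847
  (44 − 35.8622)²/35.8622 = 1.8466
  (26 − 23.2602)²/23.2602 = 0.3227
  (21 − 23.7398)²/23.7398 = 0.3162
χ² = 0.7548 + 0.7396 + 1.8847 + 1.8466 + 0.3227 + 0.3162 = 5.865

5.865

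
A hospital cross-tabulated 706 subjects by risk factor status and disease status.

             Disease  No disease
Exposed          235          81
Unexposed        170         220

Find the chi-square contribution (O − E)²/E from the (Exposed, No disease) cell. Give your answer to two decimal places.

21.42

Row total (Exposed) = 316; column total (No disease) = 301; N = 706.
Expected count E = 316 × 301 / 706 = 134.725.
Contribution = (O − E)²/E = (81 − 134.725)² / 134.725 = 21.42.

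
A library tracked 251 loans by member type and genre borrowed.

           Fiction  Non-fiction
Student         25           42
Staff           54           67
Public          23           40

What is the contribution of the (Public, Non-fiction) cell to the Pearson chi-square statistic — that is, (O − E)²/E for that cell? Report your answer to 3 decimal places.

Row total (Public) = 63; column total (Non-fiction) = 149; N = 251.
Expected count E = 63 × 149 / 251 = 37.3984.
Contribution = (O − E)²/E = (40 − 37.3984)² / 37.3984 = 0.181.

0.181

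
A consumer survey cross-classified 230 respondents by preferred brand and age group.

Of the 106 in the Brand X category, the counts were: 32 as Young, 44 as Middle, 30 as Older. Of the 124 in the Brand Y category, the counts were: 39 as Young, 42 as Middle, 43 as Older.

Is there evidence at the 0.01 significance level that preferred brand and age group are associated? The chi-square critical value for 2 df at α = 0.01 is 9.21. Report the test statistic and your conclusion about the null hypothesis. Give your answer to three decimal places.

1.653; fail to reject H₀

Row totals: 106, 124. Column totals: 71, 86, 73. Grand total N = 230.
Expected counts (row total × column total / N):
  Brand X, Young: 106×71/230 = 32.7217
  Brand X, Middle: 106×86/230 = 39.6348
  Brand X, Older: 106×73/230 = 33.6435
  Brand Y, Young: 124×71/230 = 38.2783
  Brand Y, Middle: 124×86/230 = 46.3652
  Brand Y, Older: 124×73/230 = 39.3565
Contributions (O − E)²/E:
  (32 − 32.7217)²/32.7217 = 0.0159
  (44 − 39.6348)²/39.6348 = 0.4808
  (30 − 33.6435)²/33.6435 = 0.3946
  (39 − 38.2783)²/38.2783 = 0.0136
  (42 − 46.3652)²/46.3652 = 0.4110
  (43 − 39.3565)²/39.3565 = 0.3373
χ² = 0.0159 + 0.4808 + 0.3946 + 0.0136 + 0.4110 + 0.3373 = 1.653
df = (2−1)(3−1) = 2. Since 1.653 < 9.21, fail to reject the null hypothesis of independence at α = 0.01.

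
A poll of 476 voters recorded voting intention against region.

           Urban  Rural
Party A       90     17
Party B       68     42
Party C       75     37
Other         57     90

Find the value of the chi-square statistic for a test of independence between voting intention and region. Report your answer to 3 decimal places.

56.211

Row totals: 107, 110, 112, 147. Column totals: 290, 186. Grand total N = 476.
Expected counts (row total × column total / N):
  Party A, Urban: 107×290/476 = 65.1891
  Party A, Rural: 107×186/476 = 41.8109
  Party B, Urban: 110×290/476 = 67.0168
  Party B, Rural: 110×186/476 = 42.9832
  Party C, Urban: 112×290/476 = 68.2353
  Party C, Rural: 112×186/476 = 43.7647
  Other, Urban: 147×290/476 = 89.5588
  Other, Rural: 147×186/476 = 57.4412
Contributions (O − E)²/E:
  (90 − 65.1891)²/65.1891 = 9.4430
  (17 − 41.8109)²/41.8109 = 14.7230
  (68 − 67.0168)²/67.0168 = 0.0144
  (42 − 42.9832)²/42.9832 = 0.0225
  (75 − 68.2353)²/68.2353 = 0.6706
  (37 − 43.7647)²/43.7647 = 1.0456
  (57 − 89.5588)²/89.5588 = 11.8366
  (90 − 57.4412)²/57.4412 = 18.4550
χ² = 9.4430 + 14.7230 + 0.0144 + 0.0225 + 0.6706 + 1.0456 + 11.8366 + 18.4550 = 56.211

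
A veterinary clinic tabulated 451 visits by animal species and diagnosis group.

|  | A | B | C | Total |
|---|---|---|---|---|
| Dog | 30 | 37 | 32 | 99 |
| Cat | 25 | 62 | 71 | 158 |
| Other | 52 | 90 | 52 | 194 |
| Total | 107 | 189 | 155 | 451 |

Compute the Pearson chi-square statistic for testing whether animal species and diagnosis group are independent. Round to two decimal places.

16.91

Grand total N = 451.
Expected counts (row total × column total / N):
  Dog, A: 99×107/451 = 23.488
  Dog, B: 99×189/451 = 41.488
  Dog, C: 99×155/451 = 34.024
  Cat, A: 158×107/451 = 37.486
  Cat, B: 158×189/451 = 66.213
  Cat, C: 158×155/451 = 54.302
  Other, A: 194×107/451 = 46.027
  Other, B: 194×189/451 = 81.299
  Other, C: 194×155/451 = 66.674
Contributions (O − E)²/E:
  (30 − 23.488)²/23.488 = 1.8054
  (37 − 41.488)²/41.488 = 0.4855
  (32 − 34.024)²/34.024 = 0.1204
  (25 − 37.486)²/37.486 = 4.1589
  (62 − 66.213)²/66.213 = 0.2681
  (71 − 54.302)²/54.302 = 5.1347
  (52 − 46.027)²/46.027 = 0.7751
  (90 − 81.299)²/81.299 = 0.9312
  (52 − 66.674)²/66.674 = 3.2295
χ² = 1.8054 + 0.4855 + 0.1204 + 4.1589 + 0.2681 + 5.1347 + 0.7751 + 0.9312 + 3.2295 = 16.91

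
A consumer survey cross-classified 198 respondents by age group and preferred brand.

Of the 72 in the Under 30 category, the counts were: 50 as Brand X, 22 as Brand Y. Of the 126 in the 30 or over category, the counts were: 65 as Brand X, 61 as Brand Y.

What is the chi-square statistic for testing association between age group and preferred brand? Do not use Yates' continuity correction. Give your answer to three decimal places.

6.001

Row totals: 72, 126. Column totals: 115, 83. Grand total N = 198.
Expected counts (row total × column total / N):
  Under 30, Brand X: 72×115/198 = 41.8182
  Under 30, Brand Y: 72×83/198 = 30.1818
  30 or over, Brand X: 126×115/198 = 73.1818
  30 or over, Brand Y: 126×83/198 = 52.8182
Contributions (O − E)²/E:
  (50 − 41.8182)²/41.8182 = 1.6008
  (22 − 30.1818)²/30.1818 = 2.2180
  (65 − 73.1818)²/73.1818 = 0.9147
  (61 − 52.8182)²/52.8182 = 1.2674
χ² = 1.6008 + 2.2180 + 0.9147 + 1.2674 = 6.001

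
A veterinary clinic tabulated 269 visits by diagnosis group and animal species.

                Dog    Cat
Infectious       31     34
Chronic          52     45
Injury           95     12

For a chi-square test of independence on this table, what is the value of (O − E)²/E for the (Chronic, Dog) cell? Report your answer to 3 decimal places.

Row total (Chronic) = 97; column total (Dog) = 178; N = 269.
Expected count E = 97 × 178 / 269 = 64.1859.
Contribution = (O − E)²/E = (52 − 64.1859)² / 64.1859 = 2.314.

2.314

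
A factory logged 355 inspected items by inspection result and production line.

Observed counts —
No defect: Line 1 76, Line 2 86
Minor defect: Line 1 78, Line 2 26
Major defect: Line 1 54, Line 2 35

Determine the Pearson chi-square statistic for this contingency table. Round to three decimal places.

20.806

Row totals: 162, 104, 89. Column totals: 208, 147. Grand total N = 355.
Expected counts (row total × column total / N):
  No defect, Line 1: 162×208/355 = 94.9183
  No defect, Line 2: 162×147/355 = 67.0817
  Minor defect, Line 1: 104×208/355 = 60.9352
  Minor defect, Line 2: 104×147/355 = 43.0648
  Major defect, Line 1: 89×208/355 = 52.1465
  Major defect, Line 2: 89×147/355 = 36.8535
Contributions (O − E)²/E:
  (76 − 94.9183)²/94.9183 = 3.7706
  (86 − 67.0817)²/67.0817 = 5.3353
  (78 − 60.9352)²/60.9352 = 4.7790
  (26 − 43.0648)²/43.0648 = 6.7621
  (54 − 52.1465)²/52.1465 = 0.0659
  (35 − 36.8535)²/36.8535 = 0.0932
χ² = 3.7706 + 5.3353 + 4.7790 + 6.7621 + 0.0659 + 0.0932 = 20.806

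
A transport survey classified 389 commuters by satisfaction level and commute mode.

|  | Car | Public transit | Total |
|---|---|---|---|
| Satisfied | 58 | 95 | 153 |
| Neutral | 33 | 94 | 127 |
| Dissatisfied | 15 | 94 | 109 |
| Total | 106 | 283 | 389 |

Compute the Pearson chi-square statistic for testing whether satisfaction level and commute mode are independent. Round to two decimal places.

18.87

Grand total N = 389.
Expected counts (row total × column total / N):
  Satisfied, Car: 153×106/389 = 41.692
  Satisfied, Public transit: 153×283/389 = 111.308
  Neutral, Car: 127×106/389 = 34.607
  Neutral, Public transit: 127×283/389 = 92.393
  Dissatisfied, Car: 109×106/389 = 29.702
  Dissatisfied, Public transit: 109×283/389 = 79.298
Contributions (O − E)²/E:
  (58 − 41.692)²/41.692 = 6.3789
  (95 − 111.308)²/111.308 = 2.3893
  (33 − 34.607)²/34.607 = 0.0746
  (94 − 92.393)²/92.393 = 0.0280
  (15 − 29.702)²/29.702 = 7.2772
  (94 − 79.298)²/79.298 = 2.7258
χ² = 6.3789 + 2.3893 + 0.0746 + 0.0280 + 7.2772 + 2.7258 = 18.87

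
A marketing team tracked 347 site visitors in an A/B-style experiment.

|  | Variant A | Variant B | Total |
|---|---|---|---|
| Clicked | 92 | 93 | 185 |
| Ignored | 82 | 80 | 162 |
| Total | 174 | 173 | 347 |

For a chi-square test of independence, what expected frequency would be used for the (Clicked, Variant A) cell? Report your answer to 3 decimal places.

Row total (Clicked) = 185; column total (Variant A) = 174; grand total N = 347.
Expected count = (row total × column total) / N = 185 × 174 / 347 = 92.767.

92.767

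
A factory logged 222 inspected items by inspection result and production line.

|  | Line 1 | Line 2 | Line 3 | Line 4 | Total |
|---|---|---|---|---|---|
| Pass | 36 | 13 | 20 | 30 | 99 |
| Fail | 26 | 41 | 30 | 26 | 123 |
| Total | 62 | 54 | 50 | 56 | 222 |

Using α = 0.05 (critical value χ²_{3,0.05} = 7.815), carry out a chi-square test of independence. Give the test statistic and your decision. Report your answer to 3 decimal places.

16.010; reject H₀

Grand total N = 222.
Expected counts (row total × column total / N):
  Pass, Line 1: 99×62/222 = 27.6486
  Pass, Line 2: 99×54/222 = 24.0811
  Pass, Line 3: 99×50/222 = 22.2973
  Pass, Line 4: 99×56/222 = 24.9730
  Fail, Line 1: 123×62/222 = 34.3514
  Fail, Line 2: 123×54/222 = 29.9189
  Fail, Line 3: 123×50/222 = 27.7027
  Fail, Line 4: 123×56/222 = 31.0270
Contributions (O − E)²/E:
  (36 − 27.6486)²/27.6486 = 2.5226
  (13 − 24.0811)²/24.0811 = 5.0991
  (20 − 22.2973)²/22.2973 = 0.2367
  (30 − 24.9730)²/24.9730 = 1.0119
  (26 − 34.3514)²/34.3514 = 2.0304
  (41 − 29.9189)²/29.9189 = 4.1041
  (30 − 27.7027)²/27.7027 = 0.1905
  (26 − 31.0270)²/31.0270 = 0.8145
χ² = 2.5226 + 5.0991 + 0.2367 + 1.0119 + 2.0304 + 4.1041 + 0.1905 + 0.8145 = 16.010
df = (2−1)(4−1) = 3. Since 16.010 > 7.815, reject the null hypothesis of independence at α = 0.05.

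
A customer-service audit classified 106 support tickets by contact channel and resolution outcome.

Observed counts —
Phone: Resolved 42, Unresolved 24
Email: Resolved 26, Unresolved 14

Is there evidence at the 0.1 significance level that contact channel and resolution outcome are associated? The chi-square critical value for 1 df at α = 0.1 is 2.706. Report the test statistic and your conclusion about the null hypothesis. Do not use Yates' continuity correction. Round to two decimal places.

0.02; fail to reject H₀

Row totals: 66, 40. Column totals: 68, 38. Grand total N = 106.
Expected counts (row total × column total / N):
  Phone, Resolved: 66×68/106 = 42.340
  Phone, Unresolved: 66×38/106 = 23.660
  Email, Resolved: 40×68/106 = 25.660
  Email, Unresolved: 40×38/106 = 14.340
Contributions (O − E)²/E:
  (42 − 42.340)²/42.340 = 0.0027
  (24 − 23.660)²/23.660 = 0.0049
  (26 − 25.660)²/25.660 = 0.0045
  (14 − 14.340)²/14.340 = 0.0081
χ² = 0.0027 + 0.0049 + 0.0045 + 0.0081 = 0.02
df = (2−1)(2−1) = 1. Since 0.02 < 2.706, fail to reject the null hypothesis of independence at α = 0.1.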